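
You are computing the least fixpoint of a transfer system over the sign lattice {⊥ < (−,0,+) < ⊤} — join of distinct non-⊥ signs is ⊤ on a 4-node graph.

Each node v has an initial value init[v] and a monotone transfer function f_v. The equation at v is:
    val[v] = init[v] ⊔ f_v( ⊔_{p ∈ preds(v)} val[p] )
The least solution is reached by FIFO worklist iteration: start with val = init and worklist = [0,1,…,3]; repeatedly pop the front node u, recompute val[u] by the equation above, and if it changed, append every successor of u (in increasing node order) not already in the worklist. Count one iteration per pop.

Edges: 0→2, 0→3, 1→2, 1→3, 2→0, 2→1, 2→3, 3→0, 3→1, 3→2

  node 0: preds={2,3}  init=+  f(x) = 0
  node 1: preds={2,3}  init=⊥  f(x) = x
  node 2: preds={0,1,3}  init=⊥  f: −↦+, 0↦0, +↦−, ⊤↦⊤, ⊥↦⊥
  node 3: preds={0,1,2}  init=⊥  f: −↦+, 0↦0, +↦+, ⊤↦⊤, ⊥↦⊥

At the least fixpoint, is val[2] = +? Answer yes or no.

no

Iteration log — 8 steps:
  step 1. node 0  ⊔preds=⊥  new=⊤  old=+  +wl: 
  step 2. node 1  ⊔preds=⊥  new=⊥  stable
  step 3. node 2  ⊔preds=⊤  new=⊤  old=⊥  +wl: 0,1
  step 4. node 3  ⊔preds=⊤  new=⊤  old=⊥  +wl: 2
  step 5. node 0  ⊔preds=⊤  new=⊤  stable
  step 6. node 1  ⊔preds=⊤  new=⊤  old=⊥  +wl: 3
  step 7. node 2  ⊔preds=⊤  new=⊤  stable
  step 8. node 3  ⊔preds=⊤  new=⊤  stable

Least fixpoint reached:
  node 0: ⊤
  node 1: ⊤
  node 2: ⊤
  node 3: ⊤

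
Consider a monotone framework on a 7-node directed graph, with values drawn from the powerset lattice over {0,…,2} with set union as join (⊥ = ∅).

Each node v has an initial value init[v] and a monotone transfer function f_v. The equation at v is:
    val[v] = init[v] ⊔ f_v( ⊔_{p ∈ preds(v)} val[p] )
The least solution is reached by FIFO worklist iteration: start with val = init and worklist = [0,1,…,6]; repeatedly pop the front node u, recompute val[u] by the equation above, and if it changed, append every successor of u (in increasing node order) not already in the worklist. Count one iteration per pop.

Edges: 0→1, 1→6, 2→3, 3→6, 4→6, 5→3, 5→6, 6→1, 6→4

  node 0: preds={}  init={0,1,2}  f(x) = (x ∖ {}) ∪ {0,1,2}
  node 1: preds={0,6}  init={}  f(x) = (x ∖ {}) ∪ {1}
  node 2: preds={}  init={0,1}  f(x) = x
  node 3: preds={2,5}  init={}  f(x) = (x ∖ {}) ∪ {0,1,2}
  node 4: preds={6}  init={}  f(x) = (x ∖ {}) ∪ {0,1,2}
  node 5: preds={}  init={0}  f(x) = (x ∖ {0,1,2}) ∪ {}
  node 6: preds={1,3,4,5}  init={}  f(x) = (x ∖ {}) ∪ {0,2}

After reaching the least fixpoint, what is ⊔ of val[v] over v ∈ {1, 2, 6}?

{0,1,2}

Trace (9 dequeues):
  [1] u=0 | in {} | out {0,1,2} | ==
  [2] u=1 | in {0,1,2} | out {0,1,2} | prev {} | push {}
  [3] u=2 | in {} | out {0,1} | ==
  [4] u=3 | in {0,1} | out {0,1,2} | prev {} | push {}
  [5] u=4 | in {} | out {0,1,2} | prev {} | push {}
  [6] u=5 | in {} | out {0} | ==
  [7] u=6 | in {0,1,2} | out {0,1,2} | prev {} | push {1,4}
  [8] u=1 | in {0,1,2} | out {0,1,2} | ==
  [9] u=4 | in {0,1,2} | out {0,1,2} | ==

Converged values:
  [0] {0,1,2}
  [1] {0,1,2}
  [2] {0,1}
  [3] {0,1,2}
  [4] {0,1,2}
  [5] {0}
  [6] {0,1,2}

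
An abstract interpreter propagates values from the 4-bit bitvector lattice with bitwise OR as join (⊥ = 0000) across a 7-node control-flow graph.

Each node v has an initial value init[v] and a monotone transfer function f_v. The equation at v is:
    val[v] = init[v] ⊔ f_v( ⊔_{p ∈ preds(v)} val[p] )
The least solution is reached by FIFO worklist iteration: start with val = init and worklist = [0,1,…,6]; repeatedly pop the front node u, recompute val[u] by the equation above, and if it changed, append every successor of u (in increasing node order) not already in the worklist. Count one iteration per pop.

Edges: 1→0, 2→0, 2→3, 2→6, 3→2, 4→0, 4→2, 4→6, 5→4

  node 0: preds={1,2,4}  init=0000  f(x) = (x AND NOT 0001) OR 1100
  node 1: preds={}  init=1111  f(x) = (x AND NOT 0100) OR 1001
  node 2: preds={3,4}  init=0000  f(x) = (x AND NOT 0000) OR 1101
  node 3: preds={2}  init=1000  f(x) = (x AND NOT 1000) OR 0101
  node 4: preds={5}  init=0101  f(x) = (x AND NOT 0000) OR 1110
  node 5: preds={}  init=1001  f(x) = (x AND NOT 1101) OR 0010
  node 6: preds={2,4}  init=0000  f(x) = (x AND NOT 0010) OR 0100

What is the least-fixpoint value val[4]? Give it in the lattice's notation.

Worklist (14 pops):
  #1 pop 0: in=1111 → 1110 (was 0000); enqueue []
  #2 pop 1: in=0000 → 1111 (no change)
  #3 pop 2: in=1101 → 1101 (was 0000); enqueue [0]
  #4 pop 3: in=1101 → 1101 (was 1000); enqueue [2]
  #5 pop 4: in=1001 → 1111 (was 0101); enqueue []
  #6 pop 5: in=0000 → 1011 (was 1001); enqueue [4]
  #7 pop 6: in=1111 → 1101 (was 0000); enqueue []
  #8 pop 0: in=1111 → 1110 (no change)
  #9 pop 2: in=1111 → 1111 (was 1101); enqueue [0,3,6]
  #10 pop 4: in=1011 → 1111 (no change)
  #11 pop 0: in=1111 → 1110 (no change)
  #12 pop 3: in=1111 → 1111 (was 1101); enqueue [2]
  #13 pop 6: in=1111 → 1101 (no change)
  #14 pop 2: in=1111 → 1111 (no change)

Fixpoint:
  val[0] = 1110
  val[1] = 1111
  val[2] = 1111
  val[3] = 1111
  val[4] = 1111
  val[5] = 1011
  val[6] = 1101

1111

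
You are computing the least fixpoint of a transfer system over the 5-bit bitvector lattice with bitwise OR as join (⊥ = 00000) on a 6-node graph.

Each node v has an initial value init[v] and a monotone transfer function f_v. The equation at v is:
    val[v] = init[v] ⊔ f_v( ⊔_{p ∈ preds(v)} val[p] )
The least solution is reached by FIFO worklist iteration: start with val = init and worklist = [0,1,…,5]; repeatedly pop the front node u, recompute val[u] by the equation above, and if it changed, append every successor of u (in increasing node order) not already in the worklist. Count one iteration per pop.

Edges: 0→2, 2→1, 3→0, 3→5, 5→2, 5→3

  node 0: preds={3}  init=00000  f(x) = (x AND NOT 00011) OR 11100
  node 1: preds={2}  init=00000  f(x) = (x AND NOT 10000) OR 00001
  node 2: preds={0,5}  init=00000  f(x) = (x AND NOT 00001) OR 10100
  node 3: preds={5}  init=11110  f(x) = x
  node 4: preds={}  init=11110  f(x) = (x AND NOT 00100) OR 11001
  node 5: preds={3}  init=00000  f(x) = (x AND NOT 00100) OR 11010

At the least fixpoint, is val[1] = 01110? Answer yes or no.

no

Worklist (10 pops):
  #1 pop 0: in=11110 → 11100 (was 00000); enqueue []
  #2 pop 1: in=00000 → 00001 (was 00000); enqueue []
  #3 pop 2: in=11100 → 11100 (was 00000); enqueue [1]
  #4 pop 3: in=00000 → 11110 (no change)
  #5 pop 4: in=00000 → 11111 (was 11110); enqueue []
  #6 pop 5: in=11110 → 11010 (was 00000); enqueue [2,3]
  #7 pop 1: in=11100 → 01101 (was 00001); enqueue []
  #8 pop 2: in=11110 → 11110 (was 11100); enqueue [1]
  #9 pop 3: in=11010 → 11110 (no change)
  #10 pop 1: in=11110 → 01111 (was 01101); enqueue []

Fixpoint:
  val[0] = 11100
  val[1] = 01111
  val[2] = 11110
  val[3] = 11110
  val[4] = 11111
  val[5] = 11010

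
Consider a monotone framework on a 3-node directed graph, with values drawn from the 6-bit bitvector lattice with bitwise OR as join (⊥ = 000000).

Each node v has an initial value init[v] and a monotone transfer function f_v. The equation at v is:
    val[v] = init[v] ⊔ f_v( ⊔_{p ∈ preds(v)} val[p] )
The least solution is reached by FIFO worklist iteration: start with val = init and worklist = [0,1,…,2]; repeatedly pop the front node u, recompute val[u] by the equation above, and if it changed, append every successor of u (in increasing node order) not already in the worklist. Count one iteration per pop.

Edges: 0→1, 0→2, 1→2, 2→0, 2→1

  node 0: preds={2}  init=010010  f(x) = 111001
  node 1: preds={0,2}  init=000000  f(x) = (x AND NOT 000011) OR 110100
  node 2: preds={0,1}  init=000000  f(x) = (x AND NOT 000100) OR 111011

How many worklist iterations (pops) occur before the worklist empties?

5

Iteration log — 5 steps:
  step 1. node 0  ⊔preds=000000  new=111011  old=010010  +wl: 
  step 2. node 1  ⊔preds=111011  new=111100  old=000000  +wl: 
  step 3. node 2  ⊔preds=111111  new=111011  old=000000  +wl: 0,1
  step 4. node 0  ⊔preds=111011  new=111011  stable
  step 5. node 1  ⊔preds=111011  new=111100  stable

Least fixpoint reached:
  node 0: 111011
  node 1: 111100
  node 2: 111011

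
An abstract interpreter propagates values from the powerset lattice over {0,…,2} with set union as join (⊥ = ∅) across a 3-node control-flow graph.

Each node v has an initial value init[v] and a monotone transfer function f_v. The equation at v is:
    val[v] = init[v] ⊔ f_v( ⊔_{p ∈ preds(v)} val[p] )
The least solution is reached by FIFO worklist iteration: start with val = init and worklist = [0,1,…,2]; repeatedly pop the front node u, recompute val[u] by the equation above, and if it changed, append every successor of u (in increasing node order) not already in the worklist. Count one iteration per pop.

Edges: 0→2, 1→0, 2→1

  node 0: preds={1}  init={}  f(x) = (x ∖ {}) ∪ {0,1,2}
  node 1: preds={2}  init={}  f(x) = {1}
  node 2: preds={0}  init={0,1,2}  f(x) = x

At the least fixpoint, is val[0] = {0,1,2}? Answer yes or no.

Worklist (4 pops):
  #1 pop 0: in={} → {0,1,2} (was {}); enqueue []
  #2 pop 1: in={0,1,2} → {1} (was {}); enqueue [0]
  #3 pop 2: in={0,1,2} → {0,1,2} (no change)
  #4 pop 0: in={1} → {0,1,2} (no change)

Fixpoint:
  val[0] = {0,1,2}
  val[1] = {1}
  val[2] = {0,1,2}

yes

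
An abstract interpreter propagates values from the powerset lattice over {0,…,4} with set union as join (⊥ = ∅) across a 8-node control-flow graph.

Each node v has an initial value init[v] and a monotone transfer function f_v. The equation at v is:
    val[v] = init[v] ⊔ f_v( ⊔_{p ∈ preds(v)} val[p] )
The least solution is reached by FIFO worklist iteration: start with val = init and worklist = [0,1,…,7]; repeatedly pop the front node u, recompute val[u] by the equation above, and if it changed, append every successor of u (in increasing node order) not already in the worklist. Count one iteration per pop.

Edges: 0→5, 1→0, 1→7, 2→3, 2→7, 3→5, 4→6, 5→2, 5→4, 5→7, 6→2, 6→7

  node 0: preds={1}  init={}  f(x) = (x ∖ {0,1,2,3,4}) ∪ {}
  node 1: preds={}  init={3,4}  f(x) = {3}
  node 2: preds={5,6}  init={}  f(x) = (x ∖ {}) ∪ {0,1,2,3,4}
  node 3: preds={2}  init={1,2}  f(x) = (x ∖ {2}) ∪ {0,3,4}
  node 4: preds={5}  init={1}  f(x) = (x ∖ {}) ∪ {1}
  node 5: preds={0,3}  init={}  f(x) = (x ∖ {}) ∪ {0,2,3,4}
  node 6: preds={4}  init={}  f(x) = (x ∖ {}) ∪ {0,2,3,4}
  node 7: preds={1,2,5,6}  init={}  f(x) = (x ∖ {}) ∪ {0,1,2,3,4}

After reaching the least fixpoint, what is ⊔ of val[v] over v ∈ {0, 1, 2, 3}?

{0,1,2,3,4}

Worklist (11 pops):
  #1 pop 0: in={3,4} → {} (no change)
  #2 pop 1: in={} → {3,4} (no change)
  #3 pop 2: in={} → {0,1,2,3,4} (was {}); enqueue []
  #4 pop 3: in={0,1,2,3,4} → {0,1,2,3,4} (was {1,2}); enqueue []
  #5 pop 4: in={} → {1} (no change)
  #6 pop 5: in={0,1,2,3,4} → {0,1,2,3,4} (was {}); enqueue [2,4]
  #7 pop 6: in={1} → {0,1,2,3,4} (was {}); enqueue []
  #8 pop 7: in={0,1,2,3,4} → {0,1,2,3,4} (was {}); enqueue []
  #9 pop 2: in={0,1,2,3,4} → {0,1,2,3,4} (no change)
  #10 pop 4: in={0,1,2,3,4} → {0,1,2,3,4} (was {1}); enqueue [6]
  #11 pop 6: in={0,1,2,3,4} → {0,1,2,3,4} (no change)

Fixpoint:
  val[0] = {}
  val[1] = {3,4}
  val[2] = {0,1,2,3,4}
  val[3] = {0,1,2,3,4}
  val[4] = {0,1,2,3,4}
  val[5] = {0,1,2,3,4}
  val[6] = {0,1,2,3,4}
  val[7] = {0,1,2,3,4}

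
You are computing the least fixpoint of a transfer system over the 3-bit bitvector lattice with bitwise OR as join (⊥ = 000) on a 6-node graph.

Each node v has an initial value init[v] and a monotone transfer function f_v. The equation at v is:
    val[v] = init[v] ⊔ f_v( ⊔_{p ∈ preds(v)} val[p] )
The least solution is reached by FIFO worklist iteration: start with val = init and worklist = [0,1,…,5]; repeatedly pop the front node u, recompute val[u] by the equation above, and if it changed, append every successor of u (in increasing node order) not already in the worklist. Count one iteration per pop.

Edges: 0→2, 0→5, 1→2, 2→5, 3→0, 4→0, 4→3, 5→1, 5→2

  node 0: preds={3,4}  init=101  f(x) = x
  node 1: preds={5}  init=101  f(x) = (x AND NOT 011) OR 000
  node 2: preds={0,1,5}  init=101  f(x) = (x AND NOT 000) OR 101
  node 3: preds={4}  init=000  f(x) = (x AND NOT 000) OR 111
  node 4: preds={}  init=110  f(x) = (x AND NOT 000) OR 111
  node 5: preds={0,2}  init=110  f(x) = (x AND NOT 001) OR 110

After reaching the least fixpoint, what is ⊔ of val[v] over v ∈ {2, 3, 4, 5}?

111

Trace (8 dequeues):
  [1] u=0 | in 110 | out 111 | prev 101 | push {}
  [2] u=1 | in 110 | out 101 | ==
  [3] u=2 | in 111 | out 111 | prev 101 | push {}
  [4] u=3 | in 110 | out 111 | prev 000 | push {0}
  [5] u=4 | in 000 | out 111 | prev 110 | push {3}
  [6] u=5 | in 111 | out 110 | ==
  [7] u=0 | in 111 | out 111 | ==
  [8] u=3 | in 111 | out 111 | ==

Converged values:
  [0] 111
  [1] 101
  [2] 111
  [3] 111
  [4] 111
  [5] 110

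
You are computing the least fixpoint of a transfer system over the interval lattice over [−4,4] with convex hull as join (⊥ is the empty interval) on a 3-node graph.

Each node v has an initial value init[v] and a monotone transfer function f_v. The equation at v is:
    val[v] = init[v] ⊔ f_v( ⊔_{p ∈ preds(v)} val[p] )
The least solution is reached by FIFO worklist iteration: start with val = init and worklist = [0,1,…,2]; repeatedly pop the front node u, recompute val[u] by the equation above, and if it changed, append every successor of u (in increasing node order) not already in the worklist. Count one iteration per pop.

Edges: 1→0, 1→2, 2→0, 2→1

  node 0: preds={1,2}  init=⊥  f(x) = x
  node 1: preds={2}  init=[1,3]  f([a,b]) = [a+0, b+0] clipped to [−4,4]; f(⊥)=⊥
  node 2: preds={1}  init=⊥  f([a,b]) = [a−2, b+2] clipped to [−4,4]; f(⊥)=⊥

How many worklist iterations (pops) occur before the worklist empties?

Iteration log — 15 steps:
  step 1. node 0  ⊔preds=[1,3]  new=[1,3]  old=⊥  +wl: 
  step 2. node 1  ⊔preds=⊥  new=[1,3]  stable
  step 3. node 2  ⊔preds=[1,3]  new=[-1,4]  old=⊥  +wl: 0,1
  step 4. node 0  ⊔preds=[-1,4]  new=[-1,4]  old=[1,3]  +wl: 
  step 5. node 1  ⊔preds=[-1,4]  new=[-1,4]  old=[1,3]  +wl: 0,2
  step 6. node 0  ⊔preds=[-1,4]  new=[-1,4]  stable
  step 7. node 2  ⊔preds=[-1,4]  new=[-3,4]  old=[-1,4]  +wl: 0,1
  step 8. node 0  ⊔preds=[-3,4]  new=[-3,4]  old=[-1,4]  +wl: 
  step 9. node 1  ⊔preds=[-3,4]  new=[-3,4]  old=[-1,4]  +wl: 0,2
  step 10. node 0  ⊔preds=[-3,4]  new=[-3,4]  stable
  step 11. node 2  ⊔preds=[-3,4]  new=[-4,4]  old=[-3,4]  +wl: 0,1
  step 12. node 0  ⊔preds=[-4,4]  new=[-4,4]  old=[-3,4]  +wl: 
  step 13. node 1  ⊔preds=[-4,4]  new=[-4,4]  old=[-3,4]  +wl: 0,2
  step 14. node 0  ⊔preds=[-4,4]  new=[-4,4]  stable
  step 15. node 2  ⊔preds=[-4,4]  new=[-4,4]  stable

Least fixpoint reached:
  node 0: [-4,4]
  node 1: [-4,4]
  node 2: [-4,4]

15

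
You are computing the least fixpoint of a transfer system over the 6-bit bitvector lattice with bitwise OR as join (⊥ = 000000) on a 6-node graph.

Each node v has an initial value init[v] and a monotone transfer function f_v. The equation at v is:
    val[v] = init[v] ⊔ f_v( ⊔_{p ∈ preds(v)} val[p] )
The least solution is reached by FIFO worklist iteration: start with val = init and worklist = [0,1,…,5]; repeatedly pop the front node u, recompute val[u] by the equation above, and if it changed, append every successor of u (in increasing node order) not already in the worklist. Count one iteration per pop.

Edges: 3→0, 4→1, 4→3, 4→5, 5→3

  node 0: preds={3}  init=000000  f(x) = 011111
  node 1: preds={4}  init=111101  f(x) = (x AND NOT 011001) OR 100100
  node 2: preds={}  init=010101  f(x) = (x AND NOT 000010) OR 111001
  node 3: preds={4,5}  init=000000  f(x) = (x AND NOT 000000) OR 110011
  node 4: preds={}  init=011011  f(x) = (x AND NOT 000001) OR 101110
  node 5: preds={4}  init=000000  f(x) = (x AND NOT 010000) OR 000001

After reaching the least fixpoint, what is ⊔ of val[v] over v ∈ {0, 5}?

Trace (10 dequeues):
  [1] u=0 | in 000000 | out 011111 | prev 000000 | push {}
  [2] u=1 | in 011011 | out 111111 | prev 111101 | push {}
  [3] u=2 | in 000000 | out 111101 | prev 010101 | push {}
  [4] u=3 | in 011011 | out 111011 | prev 000000 | push {0}
  [5] u=4 | in 000000 | out 111111 | prev 011011 | push {1,3}
  [6] u=5 | in 111111 | out 101111 | prev 000000 | push {}
  [7] u=0 | in 111011 | out 011111 | ==
  [8] u=1 | in 111111 | out 111111 | ==
  [9] u=3 | in 111111 | out 111111 | prev 111011 | push {0}
  [10] u=0 | in 111111 | out 011111 | ==

Converged values:
  [0] 011111
  [1] 111111
  [2] 111101
  [3] 111111
  [4] 111111
  [5] 101111

111111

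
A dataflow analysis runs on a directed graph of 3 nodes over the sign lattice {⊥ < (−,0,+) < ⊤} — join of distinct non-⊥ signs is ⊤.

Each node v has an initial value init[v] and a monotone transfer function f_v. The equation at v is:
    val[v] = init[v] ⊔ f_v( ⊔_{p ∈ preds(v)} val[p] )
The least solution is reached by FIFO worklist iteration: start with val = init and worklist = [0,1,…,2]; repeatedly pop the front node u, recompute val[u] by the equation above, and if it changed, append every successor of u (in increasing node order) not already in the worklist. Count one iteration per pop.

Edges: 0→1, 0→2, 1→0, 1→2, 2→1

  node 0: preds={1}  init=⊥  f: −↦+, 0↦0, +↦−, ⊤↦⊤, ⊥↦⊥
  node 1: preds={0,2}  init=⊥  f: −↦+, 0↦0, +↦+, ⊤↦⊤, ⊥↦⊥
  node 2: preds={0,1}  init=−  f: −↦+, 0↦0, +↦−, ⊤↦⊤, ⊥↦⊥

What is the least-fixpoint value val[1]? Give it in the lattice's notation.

Iteration log — 10 steps:
  step 1. node 0  ⊔preds=⊥  new=⊥  stable
  step 2. node 1  ⊔preds=−  new=+  old=⊥  +wl: 0
  step 3. node 2  ⊔preds=+  new=−  stable
  step 4. node 0  ⊔preds=+  new=−  old=⊥  +wl: 1,2
  step 5. node 1  ⊔preds=−  new=+  stable
  step 6. node 2  ⊔preds=⊤  new=⊤  old=−  +wl: 1
  step 7. node 1  ⊔preds=⊤  new=⊤  old=+  +wl: 0,2
  step 8. node 0  ⊔preds=⊤  new=⊤  old=−  +wl: 1
  step 9. node 2  ⊔preds=⊤  new=⊤  stable
  step 10. node 1  ⊔preds=⊤  new=⊤  stable

Least fixpoint reached:
  node 0: ⊤
  node 1: ⊤
  node 2: ⊤

⊤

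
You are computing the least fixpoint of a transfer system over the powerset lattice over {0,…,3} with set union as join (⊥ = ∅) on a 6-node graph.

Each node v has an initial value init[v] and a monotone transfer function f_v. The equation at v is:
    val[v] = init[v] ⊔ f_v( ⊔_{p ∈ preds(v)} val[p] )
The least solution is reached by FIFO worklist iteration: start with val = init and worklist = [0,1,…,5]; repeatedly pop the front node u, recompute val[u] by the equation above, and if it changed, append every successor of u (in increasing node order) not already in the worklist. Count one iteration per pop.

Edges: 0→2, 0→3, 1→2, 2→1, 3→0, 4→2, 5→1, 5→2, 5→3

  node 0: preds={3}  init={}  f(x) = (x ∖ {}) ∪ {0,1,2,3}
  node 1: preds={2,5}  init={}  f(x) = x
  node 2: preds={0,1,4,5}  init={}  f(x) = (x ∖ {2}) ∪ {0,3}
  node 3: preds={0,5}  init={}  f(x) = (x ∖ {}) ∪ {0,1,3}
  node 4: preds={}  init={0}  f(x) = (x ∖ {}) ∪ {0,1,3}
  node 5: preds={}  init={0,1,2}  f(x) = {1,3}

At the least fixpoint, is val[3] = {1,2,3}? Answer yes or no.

Worklist (10 pops):
  #1 pop 0: in={} → {0,1,2,3} (was {}); enqueue []
  #2 pop 1: in={0,1,2} → {0,1,2} (was {}); enqueue []
  #3 pop 2: in={0,1,2,3} → {0,1,3} (was {}); enqueue [1]
  #4 pop 3: in={0,1,2,3} → {0,1,2,3} (was {}); enqueue [0]
  #5 pop 4: in={} → {0,1,3} (was {0}); enqueue [2]
  #6 pop 5: in={} → {0,1,2,3} (was {0,1,2}); enqueue [3]
  #7 pop 1: in={0,1,2,3} → {0,1,2,3} (was {0,1,2}); enqueue []
  #8 pop 0: in={0,1,2,3} → {0,1,2,3} (no change)
  #9 pop 2: in={0,1,2,3} → {0,1,3} (no change)
  #10 pop 3: in={0,1,2,3} → {0,1,2,3} (no change)

Fixpoint:
  val[0] = {0,1,2,3}
  val[1] = {0,1,2,3}
  val[2] = {0,1,3}
  val[3] = {0,1,2,3}
  val[4] = {0,1,3}
  val[5] = {0,1,2,3}

no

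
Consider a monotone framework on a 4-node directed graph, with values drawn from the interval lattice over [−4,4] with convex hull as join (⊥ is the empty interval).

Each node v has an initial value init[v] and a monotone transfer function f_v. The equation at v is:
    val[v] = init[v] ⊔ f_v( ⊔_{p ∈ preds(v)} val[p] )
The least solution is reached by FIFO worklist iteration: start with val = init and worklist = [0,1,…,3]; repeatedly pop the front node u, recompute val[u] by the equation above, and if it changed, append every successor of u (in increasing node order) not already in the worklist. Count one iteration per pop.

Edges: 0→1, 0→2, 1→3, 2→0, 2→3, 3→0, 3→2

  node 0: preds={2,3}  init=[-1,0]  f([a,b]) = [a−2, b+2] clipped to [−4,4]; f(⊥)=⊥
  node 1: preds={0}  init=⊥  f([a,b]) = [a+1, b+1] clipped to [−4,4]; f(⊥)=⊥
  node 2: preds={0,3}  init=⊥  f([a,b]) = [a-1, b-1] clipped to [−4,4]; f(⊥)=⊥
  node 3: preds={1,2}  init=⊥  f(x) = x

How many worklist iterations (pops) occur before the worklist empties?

Trace (13 dequeues):
  [1] u=0 | in ⊥ | out [-1,0] | ==
  [2] u=1 | in [-1,0] | out [0,1] | prev ⊥ | push {}
  [3] u=2 | in [-1,0] | out [-2,-1] | prev ⊥ | push {0}
  [4] u=3 | in [-2,1] | out [-2,1] | prev ⊥ | push {2}
  [5] u=0 | in [-2,1] | out [-4,3] | prev [-1,0] | push {1}
  [6] u=2 | in [-4,3] | out [-4,2] | prev [-2,-1] | push {0,3}
  [7] u=1 | in [-4,3] | out [-3,4] | prev [0,1] | push {}
  [8] u=0 | in [-4,2] | out [-4,4] | prev [-4,3] | push {1,2}
  [9] u=3 | in [-4,4] | out [-4,4] | prev [-2,1] | push {0}
  [10] u=1 | in [-4,4] | out [-3,4] | ==
  [11] u=2 | in [-4,4] | out [-4,3] | prev [-4,2] | push {3}
  [12] u=0 | in [-4,4] | out [-4,4] | ==
  [13] u=3 | in [-4,4] | out [-4,4] | ==

Converged values:
  [0] [-4,4]
  [1] [-3,4]
  [2] [-4,3]
  [3] [-4,4]

13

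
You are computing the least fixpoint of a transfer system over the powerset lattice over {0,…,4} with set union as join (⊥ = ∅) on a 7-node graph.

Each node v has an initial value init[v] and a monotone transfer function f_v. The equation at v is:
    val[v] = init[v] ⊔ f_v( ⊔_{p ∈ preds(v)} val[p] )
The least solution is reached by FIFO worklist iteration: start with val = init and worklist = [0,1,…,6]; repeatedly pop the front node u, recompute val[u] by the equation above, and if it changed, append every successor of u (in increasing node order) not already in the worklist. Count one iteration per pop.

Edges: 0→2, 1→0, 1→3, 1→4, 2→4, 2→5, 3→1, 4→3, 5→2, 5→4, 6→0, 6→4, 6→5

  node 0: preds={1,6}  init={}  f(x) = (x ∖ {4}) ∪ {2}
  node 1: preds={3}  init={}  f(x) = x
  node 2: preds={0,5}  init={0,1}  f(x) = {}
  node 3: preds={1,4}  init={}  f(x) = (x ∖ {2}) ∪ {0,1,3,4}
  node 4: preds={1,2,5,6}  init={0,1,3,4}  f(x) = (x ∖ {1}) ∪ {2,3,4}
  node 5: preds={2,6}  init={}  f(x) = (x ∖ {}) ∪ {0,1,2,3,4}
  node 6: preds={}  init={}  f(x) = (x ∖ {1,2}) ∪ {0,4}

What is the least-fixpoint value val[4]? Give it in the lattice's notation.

{0,1,2,3,4}

Worklist (14 pops):
  #1 pop 0: in={} → {2} (was {}); enqueue []
  #2 pop 1: in={} → {} (no change)
  #3 pop 2: in={2} → {0,1} (no change)
  #4 pop 3: in={0,1,3,4} → {0,1,3,4} (was {}); enqueue [1]
  #5 pop 4: in={0,1} → {0,1,2,3,4} (was {0,1,3,4}); enqueue [3]
  #6 pop 5: in={0,1} → {0,1,2,3,4} (was {}); enqueue [2,4]
  #7 pop 6: in={} → {0,4} (was {}); enqueue [0,5]
  #8 pop 1: in={0,1,3,4} → {0,1,3,4} (was {}); enqueue []
  #9 pop 3: in={0,1,2,3,4} → {0,1,3,4} (no change)
  #10 pop 2: in={0,1,2,3,4} → {0,1} (no change)
  #11 pop 4: in={0,1,2,3,4} → {0,1,2,3,4} (no change)
  #12 pop 0: in={0,1,3,4} → {0,1,2,3} (was {2}); enqueue [2]
  #13 pop 5: in={0,1,4} → {0,1,2,3,4} (no change)
  #14 pop 2: in={0,1,2,3,4} → {0,1} (no change)

Fixpoint:
  val[0] = {0,1,2,3}
  val[1] = {0,1,3,4}
  val[2] = {0,1}
  val[3] = {0,1,3,4}
  val[4] = {0,1,2,3,4}
  val[5] = {0,1,2,3,4}
  val[6] = {0,4}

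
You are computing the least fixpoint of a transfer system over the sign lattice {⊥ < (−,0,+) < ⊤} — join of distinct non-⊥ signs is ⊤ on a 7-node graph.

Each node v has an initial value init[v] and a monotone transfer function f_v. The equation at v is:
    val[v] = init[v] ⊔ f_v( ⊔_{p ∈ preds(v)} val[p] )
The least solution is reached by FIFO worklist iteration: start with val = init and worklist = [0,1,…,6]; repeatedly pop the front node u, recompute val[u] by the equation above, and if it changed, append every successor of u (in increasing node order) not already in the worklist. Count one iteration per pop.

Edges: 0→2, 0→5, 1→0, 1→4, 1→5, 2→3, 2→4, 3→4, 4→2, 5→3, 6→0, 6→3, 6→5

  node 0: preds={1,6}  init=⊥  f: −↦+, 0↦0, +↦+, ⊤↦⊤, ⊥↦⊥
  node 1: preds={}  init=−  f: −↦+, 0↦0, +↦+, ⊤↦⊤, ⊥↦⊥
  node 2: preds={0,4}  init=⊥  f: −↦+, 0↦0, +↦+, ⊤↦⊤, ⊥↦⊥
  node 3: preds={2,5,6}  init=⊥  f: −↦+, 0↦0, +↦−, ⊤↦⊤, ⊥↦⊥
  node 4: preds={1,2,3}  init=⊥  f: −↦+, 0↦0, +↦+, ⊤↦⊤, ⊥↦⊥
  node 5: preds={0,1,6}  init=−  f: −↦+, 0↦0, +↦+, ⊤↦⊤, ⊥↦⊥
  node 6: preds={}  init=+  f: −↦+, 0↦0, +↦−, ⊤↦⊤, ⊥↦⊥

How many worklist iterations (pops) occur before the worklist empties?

9

Worklist (9 pops):
  #1 pop 0: in=⊤ → ⊤ (was ⊥); enqueue []
  #2 pop 1: in=⊥ → − (no change)
  #3 pop 2: in=⊤ → ⊤ (was ⊥); enqueue []
  #4 pop 3: in=⊤ → ⊤ (was ⊥); enqueue []
  #5 pop 4: in=⊤ → ⊤ (was ⊥); enqueue [2]
  #6 pop 5: in=⊤ → ⊤ (was −); enqueue [3]
  #7 pop 6: in=⊥ → + (no change)
  #8 pop 2: in=⊤ → ⊤ (no change)
  #9 pop 3: in=⊤ → ⊤ (no change)

Fixpoint:
  val[0] = ⊤
  val[1] = −
  val[2] = ⊤
  val[3] = ⊤
  val[4] = ⊤
  val[5] = ⊤
  val[6] = +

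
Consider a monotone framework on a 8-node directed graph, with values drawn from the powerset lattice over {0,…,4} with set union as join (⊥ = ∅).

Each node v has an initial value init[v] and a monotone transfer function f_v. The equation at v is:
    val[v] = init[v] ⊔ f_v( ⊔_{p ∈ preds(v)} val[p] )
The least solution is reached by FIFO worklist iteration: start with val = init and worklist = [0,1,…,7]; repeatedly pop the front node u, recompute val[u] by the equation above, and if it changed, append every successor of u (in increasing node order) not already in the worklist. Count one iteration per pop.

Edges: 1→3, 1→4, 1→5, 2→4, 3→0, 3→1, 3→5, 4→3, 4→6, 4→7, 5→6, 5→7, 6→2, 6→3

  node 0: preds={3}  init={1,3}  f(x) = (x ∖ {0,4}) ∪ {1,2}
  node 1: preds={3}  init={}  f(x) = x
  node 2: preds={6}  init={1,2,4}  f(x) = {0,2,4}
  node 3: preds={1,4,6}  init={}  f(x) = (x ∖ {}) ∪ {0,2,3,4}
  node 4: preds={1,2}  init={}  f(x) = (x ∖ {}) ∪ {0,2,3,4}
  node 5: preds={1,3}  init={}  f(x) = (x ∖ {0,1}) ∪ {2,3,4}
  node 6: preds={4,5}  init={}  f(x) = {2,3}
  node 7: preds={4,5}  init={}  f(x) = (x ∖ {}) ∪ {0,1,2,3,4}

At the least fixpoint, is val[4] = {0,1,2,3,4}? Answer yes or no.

yes

Worklist (19 pops):
  #1 pop 0: in={} → {1,2,3} (was {1,3}); enqueue []
  #2 pop 1: in={} → {} (no change)
  #3 pop 2: in={} → {0,1,2,4} (was {1,2,4}); enqueue []
  #4 pop 3: in={} → {0,2,3,4} (was {}); enqueue [0,1]
  #5 pop 4: in={0,1,2,4} → {0,1,2,3,4} (was {}); enqueue [3]
  #6 pop 5: in={0,2,3,4} → {2,3,4} (was {}); enqueue []
  #7 pop 6: in={0,1,2,3,4} → {2,3} (was {}); enqueue [2]
  #8 pop 7: in={0,1,2,3,4} → {0,1,2,3,4} (was {}); enqueue []
  #9 pop 0: in={0,2,3,4} → {1,2,3} (no change)
  #10 pop 1: in={0,2,3,4} → {0,2,3,4} (was {}); enqueue [4,5]
  #11 pop 3: in={0,1,2,3,4} → {0,1,2,3,4} (was {0,2,3,4}); enqueue [0,1]
  #12 pop 2: in={2,3} → {0,1,2,4} (no change)
  #13 pop 4: in={0,1,2,3,4} → {0,1,2,3,4} (no change)
  #14 pop 5: in={0,1,2,3,4} → {2,3,4} (no change)
  #15 pop 0: in={0,1,2,3,4} → {1,2,3} (no change)
  #16 pop 1: in={0,1,2,3,4} → {0,1,2,3,4} (was {0,2,3,4}); enqueue [3,4,5]
  #17 pop 3: in={0,1,2,3,4} → {0,1,2,3,4} (no change)
  #18 pop 4: in={0,1,2,3,4} → {0,1,2,3,4} (no change)
  #19 pop 5: in={0,1,2,3,4} → {2,3,4} (no change)

Fixpoint:
  val[0] = {1,2,3}
  val[1] = {0,1,2,3,4}
  val[2] = {0,1,2,4}
  val[3] = {0,1,2,3,4}
  val[4] = {0,1,2,3,4}
  val[5] = {2,3,4}
  val[6] = {2,3}
  val[7] = {0,1,2,3,4}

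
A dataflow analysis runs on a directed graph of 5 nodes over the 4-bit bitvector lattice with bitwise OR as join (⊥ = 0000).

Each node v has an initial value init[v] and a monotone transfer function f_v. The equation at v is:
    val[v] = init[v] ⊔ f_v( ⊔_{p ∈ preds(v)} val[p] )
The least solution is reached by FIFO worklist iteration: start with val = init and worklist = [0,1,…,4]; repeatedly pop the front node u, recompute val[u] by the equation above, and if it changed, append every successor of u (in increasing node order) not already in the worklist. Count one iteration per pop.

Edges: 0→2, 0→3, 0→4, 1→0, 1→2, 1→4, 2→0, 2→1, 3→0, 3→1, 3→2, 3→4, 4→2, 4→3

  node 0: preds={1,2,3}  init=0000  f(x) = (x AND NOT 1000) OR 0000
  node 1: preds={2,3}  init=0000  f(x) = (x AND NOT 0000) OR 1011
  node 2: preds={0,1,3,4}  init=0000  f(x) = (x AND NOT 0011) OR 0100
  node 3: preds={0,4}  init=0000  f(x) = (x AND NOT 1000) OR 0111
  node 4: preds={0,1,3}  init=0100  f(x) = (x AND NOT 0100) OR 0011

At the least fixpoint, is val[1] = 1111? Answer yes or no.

yes

Trace (11 dequeues):
  [1] u=0 | in 0000 | out 0000 | ==
  [2] u=1 | in 0000 | out 1011 | prev 0000 | push {0}
  [3] u=2 | in 1111 | out 1100 | prev 0000 | push {1}
  [4] u=3 | in 0100 | out 0111 | prev 0000 | push {2}
  [5] u=4 | in 1111 | out 1111 | prev 0100 | push {3}
  [6] u=0 | in 1111 | out 0111 | prev 0000 | push {4}
  [7] u=1 | in 1111 | out 1111 | prev 1011 | push {0}
  [8] u=2 | in 1111 | out 1100 | ==
  [9] u=3 | in 1111 | out 0111 | ==
  [10] u=4 | in 1111 | out 1111 | ==
  [11] u=0 | in 1111 | out 0111 | ==

Converged values:
  [0] 0111
  [1] 1111
  [2] 1100
  [3] 0111
  [4] 1111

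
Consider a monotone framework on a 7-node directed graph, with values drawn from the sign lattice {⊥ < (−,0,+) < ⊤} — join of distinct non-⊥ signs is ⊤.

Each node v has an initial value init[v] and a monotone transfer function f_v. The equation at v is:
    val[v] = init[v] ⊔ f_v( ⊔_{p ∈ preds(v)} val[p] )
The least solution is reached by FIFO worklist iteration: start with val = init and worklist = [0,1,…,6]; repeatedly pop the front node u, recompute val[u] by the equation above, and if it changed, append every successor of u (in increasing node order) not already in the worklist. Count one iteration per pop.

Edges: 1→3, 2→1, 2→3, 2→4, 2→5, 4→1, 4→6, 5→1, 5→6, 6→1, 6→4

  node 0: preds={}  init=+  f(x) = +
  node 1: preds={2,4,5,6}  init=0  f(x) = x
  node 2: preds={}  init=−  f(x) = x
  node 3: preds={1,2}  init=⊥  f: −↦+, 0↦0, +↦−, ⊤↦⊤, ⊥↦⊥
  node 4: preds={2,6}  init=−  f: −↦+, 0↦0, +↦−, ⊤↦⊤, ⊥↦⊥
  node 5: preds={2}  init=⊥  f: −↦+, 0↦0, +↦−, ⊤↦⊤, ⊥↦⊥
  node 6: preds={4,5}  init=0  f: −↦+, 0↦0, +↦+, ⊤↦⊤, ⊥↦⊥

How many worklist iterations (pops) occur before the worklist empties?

9

Worklist (9 pops):
  #1 pop 0: in=⊥ → + (no change)
  #2 pop 1: in=⊤ → ⊤ (was 0); enqueue []
  #3 pop 2: in=⊥ → − (no change)
  #4 pop 3: in=⊤ → ⊤ (was ⊥); enqueue []
  #5 pop 4: in=⊤ → ⊤ (was −); enqueue [1]
  #6 pop 5: in=− → + (was ⊥); enqueue []
  #7 pop 6: in=⊤ → ⊤ (was 0); enqueue [4]
  #8 pop 1: in=⊤ → ⊤ (no change)
  #9 pop 4: in=⊤ → ⊤ (no change)

Fixpoint:
  val[0] = +
  val[1] = ⊤
  val[2] = −
  val[3] = ⊤
  val[4] = ⊤
  val[5] = +
  val[6] = ⊤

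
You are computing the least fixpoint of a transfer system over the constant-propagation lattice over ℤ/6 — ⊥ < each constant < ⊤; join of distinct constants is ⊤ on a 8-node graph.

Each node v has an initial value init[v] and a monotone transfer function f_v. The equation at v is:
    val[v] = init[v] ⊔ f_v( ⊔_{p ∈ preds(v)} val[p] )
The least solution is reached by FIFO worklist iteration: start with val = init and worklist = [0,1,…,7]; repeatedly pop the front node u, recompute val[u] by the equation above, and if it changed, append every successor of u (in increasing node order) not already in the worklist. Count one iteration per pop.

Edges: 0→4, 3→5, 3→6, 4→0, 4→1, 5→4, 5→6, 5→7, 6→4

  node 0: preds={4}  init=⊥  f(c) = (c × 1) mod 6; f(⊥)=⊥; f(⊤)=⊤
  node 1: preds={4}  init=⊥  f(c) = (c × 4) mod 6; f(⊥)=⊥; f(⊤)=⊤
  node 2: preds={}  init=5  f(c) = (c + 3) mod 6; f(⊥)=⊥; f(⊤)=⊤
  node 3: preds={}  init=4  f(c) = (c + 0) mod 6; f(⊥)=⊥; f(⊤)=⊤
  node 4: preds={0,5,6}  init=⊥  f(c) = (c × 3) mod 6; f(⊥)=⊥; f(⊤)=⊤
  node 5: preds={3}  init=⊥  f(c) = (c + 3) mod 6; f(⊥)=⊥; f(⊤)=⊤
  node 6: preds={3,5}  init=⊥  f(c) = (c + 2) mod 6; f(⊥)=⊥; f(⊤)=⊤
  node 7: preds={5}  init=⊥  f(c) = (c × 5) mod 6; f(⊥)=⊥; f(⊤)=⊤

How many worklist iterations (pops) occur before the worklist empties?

Worklist (12 pops):
  #1 pop 0: in=⊥ → ⊥ (no change)
  #2 pop 1: in=⊥ → ⊥ (no change)
  #3 pop 2: in=⊥ → 5 (no change)
  #4 pop 3: in=⊥ → 4 (no change)
  #5 pop 4: in=⊥ → ⊥ (no change)
  #6 pop 5: in=4 → 1 (was ⊥); enqueue [4]
  #7 pop 6: in=⊤ → ⊤ (was ⊥); enqueue []
  #8 pop 7: in=1 → 5 (was ⊥); enqueue []
  #9 pop 4: in=⊤ → ⊤ (was ⊥); enqueue [0,1]
  #10 pop 0: in=⊤ → ⊤ (was ⊥); enqueue [4]
  #11 pop 1: in=⊤ → ⊤ (was ⊥); enqueue []
  #12 pop 4: in=⊤ → ⊤ (no change)

Fixpoint:
  val[0] = ⊤
  val[1] = ⊤
  val[2] = 5
  val[3] = 4
  val[4] = ⊤
  val[5] = 1
  val[6] = ⊤
  val[7] = 5

12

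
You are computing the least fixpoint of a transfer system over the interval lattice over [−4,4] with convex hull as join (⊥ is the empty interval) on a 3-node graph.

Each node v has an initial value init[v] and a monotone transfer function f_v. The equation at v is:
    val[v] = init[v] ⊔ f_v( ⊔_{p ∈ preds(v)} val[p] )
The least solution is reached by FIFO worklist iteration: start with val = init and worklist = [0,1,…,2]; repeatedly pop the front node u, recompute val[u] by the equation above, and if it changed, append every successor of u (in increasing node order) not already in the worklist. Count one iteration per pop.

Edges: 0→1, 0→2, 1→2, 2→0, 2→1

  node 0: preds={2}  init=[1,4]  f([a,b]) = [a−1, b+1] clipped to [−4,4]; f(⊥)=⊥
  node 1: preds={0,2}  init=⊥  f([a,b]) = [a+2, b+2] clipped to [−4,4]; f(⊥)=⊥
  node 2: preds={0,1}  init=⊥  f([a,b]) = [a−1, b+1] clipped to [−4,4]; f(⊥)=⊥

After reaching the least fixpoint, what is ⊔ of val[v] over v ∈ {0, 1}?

Iteration log — 12 steps:
  step 1. node 0  ⊔preds=⊥  new=[1,4]  stable
  step 2. node 1  ⊔preds=[1,4]  new=[3,4]  old=⊥  +wl: 
  step 3. node 2  ⊔preds=[1,4]  new=[0,4]  old=⊥  +wl: 0,1
  step 4. node 0  ⊔preds=[0,4]  new=[-1,4]  old=[1,4]  +wl: 2
  step 5. node 1  ⊔preds=[-1,4]  new=[1,4]  old=[3,4]  +wl: 
  step 6. node 2  ⊔preds=[-1,4]  new=[-2,4]  old=[0,4]  +wl: 0,1
  step 7. node 0  ⊔preds=[-2,4]  new=[-3,4]  old=[-1,4]  +wl: 2
  step 8. node 1  ⊔preds=[-3,4]  new=[-1,4]  old=[1,4]  +wl: 
  step 9. node 2  ⊔preds=[-3,4]  new=[-4,4]  old=[-2,4]  +wl: 0,1
  step 10. node 0  ⊔preds=[-4,4]  new=[-4,4]  old=[-3,4]  +wl: 2
  step 11. node 1  ⊔preds=[-4,4]  new=[-2,4]  old=[-1,4]  +wl: 
  step 12. node 2  ⊔preds=[-4,4]  new=[-4,4]  stable

Least fixpoint reached:
  node 0: [-4,4]
  node 1: [-2,4]
  node 2: [-4,4]

[-4,4]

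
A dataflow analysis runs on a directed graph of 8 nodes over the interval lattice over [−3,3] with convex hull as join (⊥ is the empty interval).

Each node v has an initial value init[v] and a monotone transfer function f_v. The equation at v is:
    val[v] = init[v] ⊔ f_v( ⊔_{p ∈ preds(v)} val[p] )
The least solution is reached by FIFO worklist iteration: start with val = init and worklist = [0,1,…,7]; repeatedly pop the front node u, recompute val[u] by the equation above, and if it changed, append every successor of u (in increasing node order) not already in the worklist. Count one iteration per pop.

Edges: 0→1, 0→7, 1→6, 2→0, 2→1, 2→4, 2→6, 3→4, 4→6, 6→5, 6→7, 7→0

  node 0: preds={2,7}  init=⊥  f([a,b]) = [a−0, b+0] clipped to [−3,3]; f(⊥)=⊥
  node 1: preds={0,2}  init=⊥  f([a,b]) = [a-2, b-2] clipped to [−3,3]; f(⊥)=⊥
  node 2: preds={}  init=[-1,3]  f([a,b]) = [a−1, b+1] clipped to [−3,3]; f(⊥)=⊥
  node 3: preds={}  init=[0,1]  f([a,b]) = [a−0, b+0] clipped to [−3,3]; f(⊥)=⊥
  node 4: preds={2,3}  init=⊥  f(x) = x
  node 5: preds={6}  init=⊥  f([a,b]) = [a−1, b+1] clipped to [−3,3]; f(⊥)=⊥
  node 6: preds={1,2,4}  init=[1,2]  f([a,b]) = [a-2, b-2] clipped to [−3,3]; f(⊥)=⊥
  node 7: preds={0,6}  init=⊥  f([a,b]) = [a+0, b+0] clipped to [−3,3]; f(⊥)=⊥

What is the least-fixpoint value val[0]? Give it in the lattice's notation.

[-3,3]

Iteration log — 12 steps:
  step 1. node 0  ⊔preds=[-1,3]  new=[-1,3]  old=⊥  +wl: 
  step 2. node 1  ⊔preds=[-1,3]  new=[-3,1]  old=⊥  +wl: 
  step 3. node 2  ⊔preds=⊥  new=[-1,3]  stable
  step 4. node 3  ⊔preds=⊥  new=[0,1]  stable
  step 5. node 4  ⊔preds=[-1,3]  new=[-1,3]  old=⊥  +wl: 
  step 6. node 5  ⊔preds=[1,2]  new=[0,3]  old=⊥  +wl: 
  step 7. node 6  ⊔preds=[-3,3]  new=[-3,2]  old=[1,2]  +wl: 5
  step 8. node 7  ⊔preds=[-3,3]  new=[-3,3]  old=⊥  +wl: 0
  step 9. node 5  ⊔preds=[-3,2]  new=[-3,3]  old=[0,3]  +wl: 
  step 10. node 0  ⊔preds=[-3,3]  new=[-3,3]  old=[-1,3]  +wl: 1,7
  step 11. node 1  ⊔preds=[-3,3]  new=[-3,1]  stable
  step 12. node 7  ⊔preds=[-3,3]  new=[-3,3]  stable

Least fixpoint reached:
  node 0: [-3,3]
  node 1: [-3,1]
  node 2: [-1,3]
  node 3: [0,1]
  node 4: [-1,3]
  node 5: [-3,3]
  node 6: [-3,2]
  node 7: [-3,3]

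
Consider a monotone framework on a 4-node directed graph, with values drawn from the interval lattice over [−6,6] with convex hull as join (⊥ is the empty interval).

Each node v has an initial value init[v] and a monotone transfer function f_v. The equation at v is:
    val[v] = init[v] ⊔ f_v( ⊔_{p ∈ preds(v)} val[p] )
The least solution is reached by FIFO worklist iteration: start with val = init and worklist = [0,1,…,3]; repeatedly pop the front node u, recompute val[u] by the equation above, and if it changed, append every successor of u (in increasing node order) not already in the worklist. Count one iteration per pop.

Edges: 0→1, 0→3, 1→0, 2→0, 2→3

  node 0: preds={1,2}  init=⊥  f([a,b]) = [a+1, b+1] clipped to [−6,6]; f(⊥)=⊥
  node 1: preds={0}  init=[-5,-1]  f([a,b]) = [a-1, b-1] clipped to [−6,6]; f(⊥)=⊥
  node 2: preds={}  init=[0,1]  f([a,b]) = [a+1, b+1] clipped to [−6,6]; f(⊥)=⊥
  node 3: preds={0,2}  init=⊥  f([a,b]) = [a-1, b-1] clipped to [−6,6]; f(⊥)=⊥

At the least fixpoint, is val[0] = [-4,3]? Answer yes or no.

no

Iteration log — 5 steps:
  step 1. node 0  ⊔preds=[-5,1]  new=[-4,2]  old=⊥  +wl: 
  step 2. node 1  ⊔preds=[-4,2]  new=[-5,1]  old=[-5,-1]  +wl: 0
  step 3. node 2  ⊔preds=⊥  new=[0,1]  stable
  step 4. node 3  ⊔preds=[-4,2]  new=[-5,1]  old=⊥  +wl: 
  step 5. node 0  ⊔preds=[-5,1]  new=[-4,2]  stable

Least fixpoint reached:
  node 0: [-4,2]
  node 1: [-5,1]
  node 2: [0,1]
  node 3: [-5,1]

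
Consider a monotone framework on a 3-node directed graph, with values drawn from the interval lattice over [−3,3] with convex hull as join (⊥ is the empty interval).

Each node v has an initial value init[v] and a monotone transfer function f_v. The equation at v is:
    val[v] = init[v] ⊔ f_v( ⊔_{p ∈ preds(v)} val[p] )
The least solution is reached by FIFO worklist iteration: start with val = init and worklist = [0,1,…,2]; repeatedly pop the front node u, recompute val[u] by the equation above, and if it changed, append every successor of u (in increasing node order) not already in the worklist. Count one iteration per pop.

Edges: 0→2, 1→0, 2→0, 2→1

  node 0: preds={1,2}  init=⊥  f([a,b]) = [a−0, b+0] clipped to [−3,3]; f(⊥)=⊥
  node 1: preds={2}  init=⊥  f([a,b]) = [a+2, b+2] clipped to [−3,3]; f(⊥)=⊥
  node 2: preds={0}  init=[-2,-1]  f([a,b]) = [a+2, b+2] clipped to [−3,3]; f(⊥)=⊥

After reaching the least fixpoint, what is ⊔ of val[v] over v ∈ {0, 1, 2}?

Trace (9 dequeues):
  [1] u=0 | in [-2,-1] | out [-2,-1] | prev ⊥ | push {}
  [2] u=1 | in [-2,-1] | out [0,1] | prev ⊥ | push {0}
  [3] u=2 | in [-2,-1] | out [-2,1] | prev [-2,-1] | push {1}
  [4] u=0 | in [-2,1] | out [-2,1] | prev [-2,-1] | push {2}
  [5] u=1 | in [-2,1] | out [0,3] | prev [0,1] | push {0}
  [6] u=2 | in [-2,1] | out [-2,3] | prev [-2,1] | push {1}
  [7] u=0 | in [-2,3] | out [-2,3] | prev [-2,1] | push {2}
  [8] u=1 | in [-2,3] | out [0,3] | ==
  [9] u=2 | in [-2,3] | out [-2,3] | ==

Converged values:
  [0] [-2,3]
  [1] [0,3]
  [2] [-2,3]

[-2,3]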